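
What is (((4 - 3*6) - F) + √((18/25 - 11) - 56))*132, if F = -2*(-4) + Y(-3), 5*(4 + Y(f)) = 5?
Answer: -2508 + 132*I*√1657/5 ≈ -2508.0 + 1074.6*I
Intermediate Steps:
Y(f) = -3 (Y(f) = -4 + (⅕)*5 = -4 + 1 = -3)
F = 5 (F = -2*(-4) - 3 = 8 - 3 = 5)
(((4 - 3*6) - F) + √((18/25 - 11) - 56))*132 = (((4 - 3*6) - 1*5) + √((18/25 - 11) - 56))*132 = (((4 - 18) - 5) + √((18*(1/25) - 11) - 56))*132 = ((-14 - 5) + √((18/25 - 11) - 56))*132 = (-19 + √(-257/25 - 56))*132 = (-19 + √(-1657/25))*132 = (-19 + I*√1657/5)*132 = -2508 + 132*I*√1657/5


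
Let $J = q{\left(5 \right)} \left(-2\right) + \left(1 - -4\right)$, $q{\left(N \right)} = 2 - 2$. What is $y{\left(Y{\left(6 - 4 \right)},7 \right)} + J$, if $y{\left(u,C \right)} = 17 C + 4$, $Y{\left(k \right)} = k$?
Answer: $128$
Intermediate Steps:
$y{\left(u,C \right)} = 4 + 17 C$
$q{\left(N \right)} = 0$ ($q{\left(N \right)} = 2 - 2 = 0$)
$J = 5$ ($J = 0 \left(-2\right) + \left(1 - -4\right) = 0 + \left(1 + 4\right) = 0 + 5 = 5$)
$y{\left(Y{\left(6 - 4 \right)},7 \right)} + J = \left(4 + 17 \cdot 7\right) + 5 = \left(4 + 119\right) + 5 = 123 + 5 = 128$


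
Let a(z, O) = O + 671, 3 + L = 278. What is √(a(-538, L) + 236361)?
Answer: 7*√4843 ≈ 487.14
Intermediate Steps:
L = 275 (L = -3 + 278 = 275)
a(z, O) = 671 + O
√(a(-538, L) + 236361) = √((671 + 275) + 236361) = √(946 + 236361) = √237307 = 7*√4843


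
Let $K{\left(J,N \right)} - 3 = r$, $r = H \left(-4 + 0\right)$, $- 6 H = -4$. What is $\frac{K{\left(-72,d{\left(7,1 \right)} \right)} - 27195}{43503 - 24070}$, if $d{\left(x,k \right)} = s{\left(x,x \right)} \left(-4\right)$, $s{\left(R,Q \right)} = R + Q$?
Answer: $- \frac{81584}{58299} \approx -1.3994$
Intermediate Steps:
$s{\left(R,Q \right)} = Q + R$
$d{\left(x,k \right)} = - 8 x$ ($d{\left(x,k \right)} = \left(x + x\right) \left(-4\right) = 2 x \left(-4\right) = - 8 x$)
$H = \frac{2}{3}$ ($H = \left(- \frac{1}{6}\right) \left(-4\right) = \frac{2}{3} \approx 0.66667$)
$r = - \frac{8}{3}$ ($r = \frac{2 \left(-4 + 0\right)}{3} = \frac{2}{3} \left(-4\right) = - \frac{8}{3} \approx -2.6667$)
$K{\left(J,N \right)} = \frac{1}{3}$ ($K{\left(J,N \right)} = 3 - \frac{8}{3} = \frac{1}{3}$)
$\frac{K{\left(-72,d{\left(7,1 \right)} \right)} - 27195}{43503 - 24070} = \frac{\frac{1}{3} - 27195}{43503 - 24070} = - \frac{81584}{3 \cdot 19433} = \left(- \frac{81584}{3}\right) \frac{1}{19433} = - \frac{81584}{58299}$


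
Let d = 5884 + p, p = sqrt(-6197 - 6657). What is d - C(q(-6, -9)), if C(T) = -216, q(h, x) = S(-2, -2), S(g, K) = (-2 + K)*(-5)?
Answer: 6100 + I*sqrt(12854) ≈ 6100.0 + 113.38*I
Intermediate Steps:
S(g, K) = 10 - 5*K
q(h, x) = 20 (q(h, x) = 10 - 5*(-2) = 10 + 10 = 20)
p = I*sqrt(12854) (p = sqrt(-12854) = I*sqrt(12854) ≈ 113.38*I)
d = 5884 + I*sqrt(12854) ≈ 5884.0 + 113.38*I
d - C(q(-6, -9)) = (5884 + I*sqrt(12854)) - 1*(-216) = (5884 + I*sqrt(12854)) + 216 = 6100 + I*sqrt(12854)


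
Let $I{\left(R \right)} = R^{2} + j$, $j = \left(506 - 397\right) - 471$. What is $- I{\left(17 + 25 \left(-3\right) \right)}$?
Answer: $-3002$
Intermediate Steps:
$j = -362$ ($j = 109 - 471 = -362$)
$I{\left(R \right)} = -362 + R^{2}$ ($I{\left(R \right)} = R^{2} - 362 = -362 + R^{2}$)
$- I{\left(17 + 25 \left(-3\right) \right)} = - (-362 + \left(17 + 25 \left(-3\right)\right)^{2}) = - (-362 + \left(17 - 75\right)^{2}) = - (-362 + \left(-58\right)^{2}) = - (-362 + 3364) = \left(-1\right) 3002 = -3002$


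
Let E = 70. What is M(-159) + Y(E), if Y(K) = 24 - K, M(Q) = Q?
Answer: -205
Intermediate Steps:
M(-159) + Y(E) = -159 + (24 - 1*70) = -159 + (24 - 70) = -159 - 46 = -205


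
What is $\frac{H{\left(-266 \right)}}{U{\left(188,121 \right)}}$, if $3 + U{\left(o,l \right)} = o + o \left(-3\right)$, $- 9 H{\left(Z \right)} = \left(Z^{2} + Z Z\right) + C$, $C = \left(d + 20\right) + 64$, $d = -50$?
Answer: $\frac{47182}{1137} \approx 41.497$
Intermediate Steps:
$C = 34$ ($C = \left(-50 + 20\right) + 64 = -30 + 64 = 34$)
$H{\left(Z \right)} = - \frac{34}{9} - \frac{2 Z^{2}}{9}$ ($H{\left(Z \right)} = - \frac{\left(Z^{2} + Z Z\right) + 34}{9} = - \frac{\left(Z^{2} + Z^{2}\right) + 34}{9} = - \frac{2 Z^{2} + 34}{9} = - \frac{34 + 2 Z^{2}}{9} = - \frac{34}{9} - \frac{2 Z^{2}}{9}$)
$U{\left(o,l \right)} = -3 - 2 o$ ($U{\left(o,l \right)} = -3 + \left(o + o \left(-3\right)\right) = -3 + \left(o - 3 o\right) = -3 - 2 o$)
$\frac{H{\left(-266 \right)}}{U{\left(188,121 \right)}} = \frac{- \frac{34}{9} - \frac{2 \left(-266\right)^{2}}{9}}{-3 - 376} = \frac{- \frac{34}{9} - \frac{141512}{9}}{-3 - 376} = \frac{- \frac{34}{9} - \frac{141512}{9}}{-379} = \left(- \frac{47182}{3}\right) \left(- \frac{1}{379}\right) = \frac{47182}{1137}$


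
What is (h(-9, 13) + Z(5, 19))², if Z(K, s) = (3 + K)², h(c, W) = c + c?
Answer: 2116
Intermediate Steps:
h(c, W) = 2*c
(h(-9, 13) + Z(5, 19))² = (2*(-9) + (3 + 5)²)² = (-18 + 8²)² = (-18 + 64)² = 46² = 2116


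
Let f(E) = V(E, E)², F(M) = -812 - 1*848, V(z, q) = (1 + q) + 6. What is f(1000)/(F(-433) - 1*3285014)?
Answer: -1014049/3286674 ≈ -0.30853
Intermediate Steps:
V(z, q) = 7 + q
F(M) = -1660 (F(M) = -812 - 848 = -1660)
f(E) = (7 + E)²
f(1000)/(F(-433) - 1*3285014) = (7 + 1000)²/(-1660 - 1*3285014) = 1007²/(-1660 - 3285014) = 1014049/(-3286674) = 1014049*(-1/3286674) = -1014049/3286674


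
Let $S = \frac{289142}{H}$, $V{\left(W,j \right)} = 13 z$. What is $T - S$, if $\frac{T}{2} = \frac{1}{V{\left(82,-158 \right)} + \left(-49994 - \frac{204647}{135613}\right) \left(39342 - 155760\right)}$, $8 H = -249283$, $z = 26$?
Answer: $\frac{912900929947022853527}{98381886111130704394} \approx 9.2792$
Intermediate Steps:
$H = - \frac{249283}{8}$ ($H = \frac{1}{8} \left(-249283\right) = - \frac{249283}{8} \approx -31160.0$)
$V{\left(W,j \right)} = 338$ ($V{\left(W,j \right)} = 13 \cdot 26 = 338$)
$S = - \frac{2313136}{249283}$ ($S = \frac{289142}{- \frac{249283}{8}} = 289142 \left(- \frac{8}{249283}\right) = - \frac{2313136}{249283} \approx -9.2792$)
$T = \frac{135613}{394659427683118}$ ($T = \frac{2}{338 + \left(-49994 - \frac{204647}{135613}\right) \left(39342 - 155760\right)} = \frac{2}{338 + \left(-49994 - \frac{204647}{135613}\right) \left(-116418\right)} = \frac{2}{338 - - \frac{789318809529042}{135613}} = \frac{2}{338 + \frac{789318809529042}{135613}} = \frac{2}{\frac{789318855366236}{135613}} = 2 \cdot \frac{135613}{789318855366236} = \frac{135613}{394659427683118} \approx 3.4362 \cdot 10^{-10}$)
$T - S = \frac{135613}{394659427683118} - - \frac{2313136}{249283} = \frac{135613}{394659427683118} + \frac{2313136}{249283} = \frac{912900929947022853527}{98381886111130704394}$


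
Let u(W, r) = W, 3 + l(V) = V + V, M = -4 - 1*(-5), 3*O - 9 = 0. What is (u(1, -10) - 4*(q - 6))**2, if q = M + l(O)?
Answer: 81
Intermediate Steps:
O = 3 (O = 3 + (1/3)*0 = 3 + 0 = 3)
M = 1 (M = -4 + 5 = 1)
l(V) = -3 + 2*V (l(V) = -3 + (V + V) = -3 + 2*V)
q = 4 (q = 1 + (-3 + 2*3) = 1 + (-3 + 6) = 1 + 3 = 4)
(u(1, -10) - 4*(q - 6))**2 = (1 - 4*(4 - 6))**2 = (1 - 4*(-2))**2 = (1 + 8)**2 = 9**2 = 81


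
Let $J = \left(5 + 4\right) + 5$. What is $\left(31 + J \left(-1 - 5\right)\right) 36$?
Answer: $-1908$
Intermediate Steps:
$J = 14$ ($J = 9 + 5 = 14$)
$\left(31 + J \left(-1 - 5\right)\right) 36 = \left(31 + 14 \left(-1 - 5\right)\right) 36 = \left(31 + 14 \left(-6\right)\right) 36 = \left(31 - 84\right) 36 = \left(-53\right) 36 = -1908$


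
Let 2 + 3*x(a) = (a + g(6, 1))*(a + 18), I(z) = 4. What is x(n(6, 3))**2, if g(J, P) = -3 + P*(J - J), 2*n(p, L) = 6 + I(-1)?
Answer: 1936/9 ≈ 215.11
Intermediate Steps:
n(p, L) = 5 (n(p, L) = (6 + 4)/2 = (1/2)*10 = 5)
g(J, P) = -3 (g(J, P) = -3 + P*0 = -3 + 0 = -3)
x(a) = -2/3 + (-3 + a)*(18 + a)/3 (x(a) = -2/3 + ((a - 3)*(a + 18))/3 = -2/3 + ((-3 + a)*(18 + a))/3 = -2/3 + (-3 + a)*(18 + a)/3)
x(n(6, 3))**2 = (-56/3 + 5*5 + (1/3)*5**2)**2 = (-56/3 + 25 + (1/3)*25)**2 = (-56/3 + 25 + 25/3)**2 = (44/3)**2 = 1936/9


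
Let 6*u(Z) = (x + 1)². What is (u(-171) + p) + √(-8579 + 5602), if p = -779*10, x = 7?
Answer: -23338/3 + I*√2977 ≈ -7779.3 + 54.562*I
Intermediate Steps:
u(Z) = 32/3 (u(Z) = (7 + 1)²/6 = (⅙)*8² = (⅙)*64 = 32/3)
p = -7790
(u(-171) + p) + √(-8579 + 5602) = (32/3 - 7790) + √(-8579 + 5602) = -23338/3 + √(-2977) = -23338/3 + I*√2977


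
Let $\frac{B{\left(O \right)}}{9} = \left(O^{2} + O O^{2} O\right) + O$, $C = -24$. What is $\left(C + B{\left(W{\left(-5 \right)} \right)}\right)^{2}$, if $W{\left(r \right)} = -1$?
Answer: $225$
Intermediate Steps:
$B{\left(O \right)} = 9 O + 9 O^{2} + 9 O^{4}$ ($B{\left(O \right)} = 9 \left(\left(O^{2} + O O^{2} O\right) + O\right) = 9 \left(\left(O^{2} + O^{3} O\right) + O\right) = 9 \left(\left(O^{2} + O^{4}\right) + O\right) = 9 \left(O + O^{2} + O^{4}\right) = 9 O + 9 O^{2} + 9 O^{4}$)
$\left(C + B{\left(W{\left(-5 \right)} \right)}\right)^{2} = \left(-24 + 9 \left(-1\right) \left(1 - 1 + \left(-1\right)^{3}\right)\right)^{2} = \left(-24 + 9 \left(-1\right) \left(1 - 1 - 1\right)\right)^{2} = \left(-24 + 9 \left(-1\right) \left(-1\right)\right)^{2} = \left(-24 + 9\right)^{2} = \left(-15\right)^{2} = 225$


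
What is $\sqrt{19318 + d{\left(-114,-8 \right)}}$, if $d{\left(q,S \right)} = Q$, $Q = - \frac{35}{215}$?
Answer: $\frac{\sqrt{35718681}}{43} \approx 138.99$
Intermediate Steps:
$Q = - \frac{7}{43}$ ($Q = \left(-35\right) \frac{1}{215} = - \frac{7}{43} \approx -0.16279$)
$d{\left(q,S \right)} = - \frac{7}{43}$
$\sqrt{19318 + d{\left(-114,-8 \right)}} = \sqrt{19318 - \frac{7}{43}} = \sqrt{\frac{830667}{43}} = \frac{\sqrt{35718681}}{43}$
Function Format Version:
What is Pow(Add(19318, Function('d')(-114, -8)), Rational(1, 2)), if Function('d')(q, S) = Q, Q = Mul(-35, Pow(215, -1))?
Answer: Mul(Rational(1, 43), Pow(35718681, Rational(1, 2))) ≈ 138.99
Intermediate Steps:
Q = Rational(-7, 43) (Q = Mul(-35, Rational(1, 215)) = Rational(-7, 43) ≈ -0.16279)
Function('d')(q, S) = Rational(-7, 43)
Pow(Add(19318, Function('d')(-114, -8)), Rational(1, 2)) = Pow(Add(19318, Rational(-7, 43)), Rational(1, 2)) = Pow(Rational(830667, 43), Rational(1, 2)) = Mul(Rational(1, 43), Pow(35718681, Rational(1, 2)))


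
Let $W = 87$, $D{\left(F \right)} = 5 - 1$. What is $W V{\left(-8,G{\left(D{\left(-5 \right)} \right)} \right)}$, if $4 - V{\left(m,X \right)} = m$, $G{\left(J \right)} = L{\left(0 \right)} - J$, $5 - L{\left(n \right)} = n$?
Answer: $1044$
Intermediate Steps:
$L{\left(n \right)} = 5 - n$
$D{\left(F \right)} = 4$ ($D{\left(F \right)} = 5 - 1 = 4$)
$G{\left(J \right)} = 5 - J$ ($G{\left(J \right)} = \left(5 - 0\right) - J = \left(5 + 0\right) - J = 5 - J$)
$V{\left(m,X \right)} = 4 - m$
$W V{\left(-8,G{\left(D{\left(-5 \right)} \right)} \right)} = 87 \left(4 - -8\right) = 87 \left(4 + 8\right) = 87 \cdot 12 = 1044$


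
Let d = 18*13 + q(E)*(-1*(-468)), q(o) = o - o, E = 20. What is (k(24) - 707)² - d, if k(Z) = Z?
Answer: 466255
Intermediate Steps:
q(o) = 0
d = 234 (d = 18*13 + 0*(-1*(-468)) = 234 + 0*468 = 234 + 0 = 234)
(k(24) - 707)² - d = (24 - 707)² - 1*234 = (-683)² - 234 = 466489 - 234 = 466255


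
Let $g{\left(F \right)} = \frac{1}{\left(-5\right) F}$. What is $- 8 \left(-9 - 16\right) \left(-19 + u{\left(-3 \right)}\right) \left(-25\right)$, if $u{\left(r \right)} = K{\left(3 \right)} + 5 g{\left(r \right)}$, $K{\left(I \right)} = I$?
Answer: $\frac{235000}{3} \approx 78333.0$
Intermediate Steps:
$g{\left(F \right)} = - \frac{1}{5 F}$
$u{\left(r \right)} = 3 - \frac{1}{r}$ ($u{\left(r \right)} = 3 + 5 \left(- \frac{1}{5 r}\right) = 3 - \frac{1}{r}$)
$- 8 \left(-9 - 16\right) \left(-19 + u{\left(-3 \right)}\right) \left(-25\right) = - 8 \left(-9 - 16\right) \left(-19 + \left(3 - \frac{1}{-3}\right)\right) \left(-25\right) = - 8 \left(- 25 \left(-19 + \left(3 - - \frac{1}{3}\right)\right)\right) \left(-25\right) = - 8 \left(- 25 \left(-19 + \left(3 + \frac{1}{3}\right)\right)\right) \left(-25\right) = - 8 \left(- 25 \left(-19 + \frac{10}{3}\right)\right) \left(-25\right) = - 8 \left(\left(-25\right) \left(- \frac{47}{3}\right)\right) \left(-25\right) = \left(-8\right) \frac{1175}{3} \left(-25\right) = \left(- \frac{9400}{3}\right) \left(-25\right) = \frac{235000}{3}$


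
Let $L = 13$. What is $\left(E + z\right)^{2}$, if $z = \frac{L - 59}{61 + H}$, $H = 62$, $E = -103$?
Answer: $\frac{161671225}{15129} \approx 10686.0$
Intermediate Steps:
$z = - \frac{46}{123}$ ($z = \frac{13 - 59}{61 + 62} = - \frac{46}{123} \approx -0.37398$)
$\left(E + z\right)^{2} = \left(-103 - \frac{46}{123}\right)^{2} = \left(- \frac{12715}{123}\right)^{2} = \frac{161671225}{15129}$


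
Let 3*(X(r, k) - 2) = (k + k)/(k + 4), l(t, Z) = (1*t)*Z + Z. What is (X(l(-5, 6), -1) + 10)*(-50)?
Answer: -5300/9 ≈ -588.89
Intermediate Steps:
l(t, Z) = Z + Z*t (l(t, Z) = t*Z + Z = Z*t + Z = Z + Z*t)
X(r, k) = 2 + 2*k/(3*(4 + k)) (X(r, k) = 2 + ((k + k)/(k + 4))/3 = 2 + ((2*k)/(4 + k))/3 = 2 + (2*k/(4 + k))/3 = 2 + 2*k/(3*(4 + k)))
(X(l(-5, 6), -1) + 10)*(-50) = (8*(3 - 1)/(3*(4 - 1)) + 10)*(-50) = ((8/3)*2/3 + 10)*(-50) = ((8/3)*(1/3)*2 + 10)*(-50) = (16/9 + 10)*(-50) = (106/9)*(-50) = -5300/9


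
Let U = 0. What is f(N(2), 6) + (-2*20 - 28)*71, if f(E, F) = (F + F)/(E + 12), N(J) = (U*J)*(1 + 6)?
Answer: -4827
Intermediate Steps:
N(J) = 0 (N(J) = (0*J)*(1 + 6) = 0*7 = 0)
f(E, F) = 2*F/(12 + E) (f(E, F) = (2*F)/(12 + E) = 2*F/(12 + E))
f(N(2), 6) + (-2*20 - 28)*71 = 2*6/(12 + 0) + (-2*20 - 28)*71 = 2*6/12 + (-40 - 28)*71 = 2*6*(1/12) - 68*71 = 1 - 4828 = -4827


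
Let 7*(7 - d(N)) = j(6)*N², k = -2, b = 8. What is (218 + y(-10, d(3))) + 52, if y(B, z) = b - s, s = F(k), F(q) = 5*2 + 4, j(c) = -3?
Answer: 264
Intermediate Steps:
F(q) = 14 (F(q) = 10 + 4 = 14)
s = 14
d(N) = 7 + 3*N²/7 (d(N) = 7 - (-3)*N²/7 = 7 + 3*N²/7)
y(B, z) = -6 (y(B, z) = 8 - 1*14 = 8 - 14 = -6)
(218 + y(-10, d(3))) + 52 = (218 - 6) + 52 = 212 + 52 = 264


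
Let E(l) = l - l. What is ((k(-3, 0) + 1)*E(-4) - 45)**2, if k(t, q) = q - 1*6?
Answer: 2025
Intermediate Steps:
E(l) = 0
k(t, q) = -6 + q (k(t, q) = q - 6 = -6 + q)
((k(-3, 0) + 1)*E(-4) - 45)**2 = (((-6 + 0) + 1)*0 - 45)**2 = ((-6 + 1)*0 - 45)**2 = (-5*0 - 45)**2 = (0 - 45)**2 = (-45)**2 = 2025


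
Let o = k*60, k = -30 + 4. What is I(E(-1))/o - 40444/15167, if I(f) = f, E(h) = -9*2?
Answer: -10469939/3943420 ≈ -2.6550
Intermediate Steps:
E(h) = -18
k = -26
o = -1560 (o = -26*60 = -1560)
I(E(-1))/o - 40444/15167 = -18/(-1560) - 40444/15167 = -18*(-1/1560) - 40444*1/15167 = 3/260 - 40444/15167 = -10469939/3943420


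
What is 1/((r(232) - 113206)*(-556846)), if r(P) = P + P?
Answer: 1/62779931732 ≈ 1.5929e-11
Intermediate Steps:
r(P) = 2*P
1/((r(232) - 113206)*(-556846)) = 1/((2*232 - 113206)*(-556846)) = -1/556846/(464 - 113206) = -1/556846/(-112742) = -1/112742*(-1/556846) = 1/62779931732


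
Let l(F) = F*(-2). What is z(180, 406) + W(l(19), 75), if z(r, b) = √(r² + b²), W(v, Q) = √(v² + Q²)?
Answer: √7069 + 2*√49309 ≈ 528.19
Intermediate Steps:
l(F) = -2*F
W(v, Q) = √(Q² + v²)
z(r, b) = √(b² + r²)
z(180, 406) + W(l(19), 75) = √(406² + 180²) + √(75² + (-2*19)²) = √(164836 + 32400) + √(5625 + (-38)²) = √197236 + √(5625 + 1444) = 2*√49309 + √7069 = √7069 + 2*√49309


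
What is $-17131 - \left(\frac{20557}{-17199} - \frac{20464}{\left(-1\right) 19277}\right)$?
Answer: $- \frac{5679655185160}{331545123} \approx -17131.0$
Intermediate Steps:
$-17131 - \left(\frac{20557}{-17199} - \frac{20464}{\left(-1\right) 19277}\right) = -17131 - \left(20557 \left(- \frac{1}{17199}\right) - \frac{20464}{-19277}\right) = -17131 - \left(- \frac{20557}{17199} - - \frac{20464}{19277}\right) = -17131 - \left(- \frac{20557}{17199} + \frac{20464}{19277}\right) = -17131 - - \frac{44316953}{331545123} = -17131 + \frac{44316953}{331545123} = - \frac{5679655185160}{331545123}$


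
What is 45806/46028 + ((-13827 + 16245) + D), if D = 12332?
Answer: 9175119/622 ≈ 14751.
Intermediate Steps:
45806/46028 + ((-13827 + 16245) + D) = 45806/46028 + ((-13827 + 16245) + 12332) = 45806*(1/46028) + (2418 + 12332) = 619/622 + 14750 = 9175119/622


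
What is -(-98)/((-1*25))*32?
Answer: -3136/25 ≈ -125.44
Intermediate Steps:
-(-98)/((-1*25))*32 = -(-98)/(-25)*32 = -(-98)*(-1)/25*32 = -14*7/25*32 = -98/25*32 = -3136/25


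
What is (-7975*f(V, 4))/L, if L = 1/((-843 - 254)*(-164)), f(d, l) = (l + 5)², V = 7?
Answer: -116216070300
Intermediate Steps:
f(d, l) = (5 + l)²
L = 1/179908 (L = 1/(-1097*(-164)) = 1/179908 ≈ 5.5584e-6)
(-7975*f(V, 4))/L = (-7975*(5 + 4)²)/(1/179908) = -7975*9²*179908 = -7975*81*179908 = -645975*179908 = -116216070300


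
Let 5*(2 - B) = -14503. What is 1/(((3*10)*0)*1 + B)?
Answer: 5/14513 ≈ 0.00034452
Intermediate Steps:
B = 14513/5 (B = 2 - 1/5*(-14503) = 2 + 14503/5 = 14513/5 ≈ 2902.6)
1/(((3*10)*0)*1 + B) = 1/(((3*10)*0)*1 + 14513/5) = 1/((30*0)*1 + 14513/5) = 1/(0*1 + 14513/5) = 1/(0 + 14513/5) = 1/(14513/5) = 5/14513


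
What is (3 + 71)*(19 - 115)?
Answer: -7104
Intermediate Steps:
(3 + 71)*(19 - 115) = 74*(-96) = -7104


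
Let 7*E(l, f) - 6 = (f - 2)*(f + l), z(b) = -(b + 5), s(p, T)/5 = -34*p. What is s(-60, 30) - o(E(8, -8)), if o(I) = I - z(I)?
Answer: 71353/7 ≈ 10193.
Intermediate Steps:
s(p, T) = -170*p (s(p, T) = 5*(-34*p) = -170*p)
z(b) = -5 - b (z(b) = -(5 + b) = -5 - b)
E(l, f) = 6/7 + (-2 + f)*(f + l)/7 (E(l, f) = 6/7 + ((f - 2)*(f + l))/7 = 6/7 + ((-2 + f)*(f + l))/7 = 6/7 + (-2 + f)*(f + l)/7)
o(I) = 5 + 2*I (o(I) = I - (-5 - I) = I + (5 + I) = 5 + 2*I)
s(-60, 30) - o(E(8, -8)) = -170*(-60) - (5 + 2*(6/7 - 2/7*(-8) - 2/7*8 + (⅐)*(-8)² + (⅐)*(-8)*8)) = 10200 - (5 + 2*(6/7 + 16/7 - 16/7 + (⅐)*64 - 64/7)) = 10200 - (5 + 2*(6/7 + 16/7 - 16/7 + 64/7 - 64/7)) = 10200 - (5 + 2*(6/7)) = 10200 - (5 + 12/7) = 10200 - 1*47/7 = 10200 - 47/7 = 71353/7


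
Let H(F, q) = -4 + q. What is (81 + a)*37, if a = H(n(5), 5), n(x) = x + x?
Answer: 3034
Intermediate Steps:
n(x) = 2*x
a = 1 (a = -4 + 5 = 1)
(81 + a)*37 = (81 + 1)*37 = 82*37 = 3034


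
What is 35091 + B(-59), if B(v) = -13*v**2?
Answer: -10162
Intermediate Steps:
35091 + B(-59) = 35091 - 13*(-59)**2 = 35091 - 13*3481 = 35091 - 45253 = -10162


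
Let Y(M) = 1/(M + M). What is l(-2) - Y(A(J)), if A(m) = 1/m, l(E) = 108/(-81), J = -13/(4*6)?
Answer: -17/16 ≈ -1.0625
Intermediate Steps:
J = -13/24 ≈ -0.54167
l(E) = -4/3 (l(E) = 108*(-1/81) = -4/3)
Y(M) = 1/(2*M)
l(-2) - Y(A(J)) = -4/3 - 1/(2*(1/(-13/24))) = -4/3 - 1/(2*(-24/13)) = -4/3 - (-13)/(2*24) = -4/3 - 1*(-13/48) = -4/3 + 13/48 = -17/16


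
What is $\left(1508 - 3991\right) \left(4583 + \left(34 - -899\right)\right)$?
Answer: $-13696228$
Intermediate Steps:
$\left(1508 - 3991\right) \left(4583 + \left(34 - -899\right)\right) = - 2483 \left(4583 + \left(34 + 899\right)\right) = - 2483 \left(4583 + 933\right) = \left(-2483\right) 5516 = -13696228$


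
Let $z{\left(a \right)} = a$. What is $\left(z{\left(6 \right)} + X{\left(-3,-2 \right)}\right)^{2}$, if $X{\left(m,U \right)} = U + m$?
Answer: $1$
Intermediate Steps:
$\left(z{\left(6 \right)} + X{\left(-3,-2 \right)}\right)^{2} = \left(6 - 5\right)^{2} = 1^{2} = 1$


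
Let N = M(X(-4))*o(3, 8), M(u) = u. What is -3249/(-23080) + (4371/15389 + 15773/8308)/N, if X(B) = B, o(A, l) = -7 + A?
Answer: 1635825798401/5901639641920 ≈ 0.27718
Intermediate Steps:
N = 16 (N = -4*(-7 + 3) = -4*(-4) = 16)
-3249/(-23080) + (4371/15389 + 15773/8308)/N = -3249/(-23080) + (4371/15389 + 15773/8308)/16 = -3249*(-1/23080) + (4371*(1/15389) + 15773*(1/8308))*(1/16) = 3249/23080 + (4371/15389 + 15773/8308)*(1/16) = 3249/23080 + (279044965/127851812)*(1/16) = 3249/23080 + 279044965/2045628992 = 1635825798401/5901639641920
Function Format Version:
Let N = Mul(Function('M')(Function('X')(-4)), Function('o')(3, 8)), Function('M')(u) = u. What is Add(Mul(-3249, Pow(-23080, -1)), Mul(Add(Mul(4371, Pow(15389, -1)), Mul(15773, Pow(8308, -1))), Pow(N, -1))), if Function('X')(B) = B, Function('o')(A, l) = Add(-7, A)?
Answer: Rational(1635825798401, 5901639641920) ≈ 0.27718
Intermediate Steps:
N = 16 (N = Mul(-4, Add(-7, 3)) = Mul(-4, -4) = 16)
Add(Mul(-3249, Pow(-23080, -1)), Mul(Add(Mul(4371, Pow(15389, -1)), Mul(15773, Pow(8308, -1))), Pow(N, -1))) = Add(Mul(-3249, Pow(-23080, -1)), Mul(Add(Mul(4371, Pow(15389, -1)), Mul(15773, Pow(8308, -1))), Pow(16, -1))) = Add(Mul(-3249, Rational(-1, 23080)), Mul(Add(Mul(4371, Rational(1, 15389)), Mul(15773, Rational(1, 8308))), Rational(1, 16))) = Add(Rational(3249, 23080), Mul(Add(Rational(4371, 15389), Rational(15773, 8308)), Rational(1, 16))) = Add(Rational(3249, 23080), Mul(Rational(279044965, 127851812), Rational(1, 16))) = Add(Rational(3249, 23080), Rational(279044965, 2045628992)) = Rational(1635825798401, 5901639641920)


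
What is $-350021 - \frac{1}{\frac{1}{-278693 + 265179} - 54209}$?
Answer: $- \frac{256418533625453}{732580427} \approx -3.5002 \cdot 10^{5}$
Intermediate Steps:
$-350021 - \frac{1}{\frac{1}{-278693 + 265179} - 54209} = -350021 - \frac{1}{\frac{1}{-13514} - 54209} = -350021 - \frac{1}{- \frac{1}{13514} - 54209} = -350021 - \frac{1}{- \frac{732580427}{13514}} = -350021 - - \frac{13514}{732580427} = -350021 + \frac{13514}{732580427} = - \frac{256418533625453}{732580427}$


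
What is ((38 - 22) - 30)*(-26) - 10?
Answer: 354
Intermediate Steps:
((38 - 22) - 30)*(-26) - 10 = (16 - 30)*(-26) - 10 = -14*(-26) - 10 = 364 - 10 = 354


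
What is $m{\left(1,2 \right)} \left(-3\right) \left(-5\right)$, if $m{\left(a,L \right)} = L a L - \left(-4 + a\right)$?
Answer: $105$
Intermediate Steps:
$m{\left(a,L \right)} = 4 - a + a L^{2}$ ($m{\left(a,L \right)} = a L^{2} - \left(-4 + a\right) = 4 - a + a L^{2}$)
$m{\left(1,2 \right)} \left(-3\right) \left(-5\right) = \left(4 - 1 + 1 \cdot 2^{2}\right) \left(-3\right) \left(-5\right) = \left(4 - 1 + 1 \cdot 4\right) \left(-3\right) \left(-5\right) = \left(4 - 1 + 4\right) \left(-3\right) \left(-5\right) = 7 \left(-3\right) \left(-5\right) = \left(-21\right) \left(-5\right) = 105$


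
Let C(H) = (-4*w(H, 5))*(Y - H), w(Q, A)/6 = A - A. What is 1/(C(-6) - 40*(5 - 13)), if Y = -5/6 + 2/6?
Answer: 1/320 ≈ 0.0031250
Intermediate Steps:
Y = -1/2 (Y = -5*1/6 + 2*(1/6) = -5/6 + 1/3 = -1/2 ≈ -0.50000)
w(Q, A) = 0 (w(Q, A) = 6*(A - A) = 6*0 = 0)
C(H) = 0 (C(H) = (-4*0)*(-1/2 - H) = 0*(-1/2 - H) = 0)
1/(C(-6) - 40*(5 - 13)) = 1/(0 - 40*(5 - 13)) = 1/(0 - 40*(-8)) = 1/(0 + 320) = 1/320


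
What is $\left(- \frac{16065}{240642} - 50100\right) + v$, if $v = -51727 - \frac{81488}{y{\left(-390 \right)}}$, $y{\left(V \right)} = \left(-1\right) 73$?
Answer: $- \frac{196574777959}{1951874} \approx -1.0071 \cdot 10^{5}$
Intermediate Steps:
$y{\left(V \right)} = -73$
$v = - \frac{3694583}{73}$ ($v = -51727 - \frac{81488}{-73} = -51727 - 81488 \left(- \frac{1}{73}\right) = -51727 - - \frac{81488}{73} = -51727 + \frac{81488}{73} = - \frac{3694583}{73} \approx -50611.0$)
$\left(- \frac{16065}{240642} - 50100\right) + v = \left(- \frac{16065}{240642} - 50100\right) - \frac{3694583}{73} = \left(\left(-16065\right) \frac{1}{240642} - 50100\right) - \frac{3694583}{73} = \left(- \frac{1785}{26738} - 50100\right) - \frac{3694583}{73} = - \frac{1339575585}{26738} - \frac{3694583}{73} = - \frac{196574777959}{1951874}$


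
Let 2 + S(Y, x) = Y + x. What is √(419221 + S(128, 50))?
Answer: √419397 ≈ 647.61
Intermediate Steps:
S(Y, x) = -2 + Y + x (S(Y, x) = -2 + (Y + x) = -2 + Y + x)
√(419221 + S(128, 50)) = √(419221 + (-2 + 128 + 50)) = √(419221 + 176) = √419397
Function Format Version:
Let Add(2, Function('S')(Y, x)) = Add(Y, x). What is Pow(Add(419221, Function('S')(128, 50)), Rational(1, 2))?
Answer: Pow(419397, Rational(1, 2)) ≈ 647.61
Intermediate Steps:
Function('S')(Y, x) = Add(-2, Y, x) (Function('S')(Y, x) = Add(-2, Add(Y, x)) = Add(-2, Y, x))
Pow(Add(419221, Function('S')(128, 50)), Rational(1, 2)) = Pow(Add(419221, Add(-2, 128, 50)), Rational(1, 2)) = Pow(Add(419221, 176), Rational(1, 2)) = Pow(419397, Rational(1, 2))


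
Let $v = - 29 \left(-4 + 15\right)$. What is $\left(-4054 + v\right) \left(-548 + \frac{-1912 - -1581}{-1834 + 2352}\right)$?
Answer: $\frac{1242784735}{518} \approx 2.3992 \cdot 10^{6}$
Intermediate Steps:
$v = -319$ ($v = \left(-29\right) 11 = -319$)
$\left(-4054 + v\right) \left(-548 + \frac{-1912 - -1581}{-1834 + 2352}\right) = \left(-4054 - 319\right) \left(-548 + \frac{-1912 - -1581}{-1834 + 2352}\right) = - 4373 \left(-548 + \frac{-1912 + 1581}{518}\right) = - 4373 \left(-548 - \frac{331}{518}\right) = \left(-4373\right) \left(- \frac{284195}{518}\right) = \frac{1242784735}{518}$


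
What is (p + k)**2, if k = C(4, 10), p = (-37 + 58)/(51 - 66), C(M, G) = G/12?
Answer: 289/900 ≈ 0.32111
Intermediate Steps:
C(M, G) = G/12 (C(M, G) = G*(1/12) = G/12)
p = -7/5 (p = 21/(-15) = 21*(-1/15) = -7/5 ≈ -1.4000)
k = 5/6 (k = (1/12)*10 = 5/6 ≈ 0.83333)
(p + k)**2 = (-7/5 + 5/6)**2 = (-17/30)**2 = 289/900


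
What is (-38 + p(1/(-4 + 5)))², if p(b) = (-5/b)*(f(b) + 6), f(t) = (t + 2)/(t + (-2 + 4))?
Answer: 5329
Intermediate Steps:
f(t) = 1 (f(t) = (2 + t)/(t + 2) = (2 + t)/(2 + t) = 1)
p(b) = -35/b (p(b) = (-5/b)*(1 + 6) = -5/b*7 = -35/b)
(-38 + p(1/(-4 + 5)))² = (-38 - 35/(1/(-4 + 5)))² = (-38 - 35/(1/1))² = (-38 - 35/1)² = (-38 - 35*1)² = (-38 - 35)² = (-73)² = 5329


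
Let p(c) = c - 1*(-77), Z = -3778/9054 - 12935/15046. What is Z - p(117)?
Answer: -13300947587/68113242 ≈ -195.28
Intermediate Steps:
Z = -86978639/68113242 (Z = -3778*1/9054 - 12935*1/15046 = -1889/4527 - 12935/15046 = -86978639/68113242 ≈ -1.2770)
p(c) = 77 + c (p(c) = c + 77 = 77 + c)
Z - p(117) = -86978639/68113242 - (77 + 117) = -86978639/68113242 - 1*194 = -86978639/68113242 - 194 = -13300947587/68113242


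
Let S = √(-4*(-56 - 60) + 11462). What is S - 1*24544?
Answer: -24544 + √11926 ≈ -24435.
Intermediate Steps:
S = √11926 (S = √(-4*(-116) + 11462) = √(464 + 11462) = √11926 ≈ 109.21)
S - 1*24544 = √11926 - 1*24544 = √11926 - 24544 = -24544 + √11926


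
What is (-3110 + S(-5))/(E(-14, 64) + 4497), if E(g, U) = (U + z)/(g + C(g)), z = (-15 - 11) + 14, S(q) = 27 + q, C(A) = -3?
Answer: -52496/76397 ≈ -0.68715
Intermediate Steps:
z = -12 (z = -26 + 14 = -12)
E(g, U) = (-12 + U)/(-3 + g) (E(g, U) = (U - 12)/(g - 3) = (-12 + U)/(-3 + g))
(-3110 + S(-5))/(E(-14, 64) + 4497) = (-3110 + (27 - 5))/((-12 + 64)/(-3 - 14) + 4497) = (-3110 + 22)/(52/(-17) + 4497) = -3088/(-1/17*52 + 4497) = -3088/(-52/17 + 4497) = -3088/76397/17 = -3088*17/76397 = -52496/76397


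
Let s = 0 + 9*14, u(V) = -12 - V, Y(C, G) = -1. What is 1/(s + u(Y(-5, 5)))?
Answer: 1/115 ≈ 0.0086956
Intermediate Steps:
s = 126 (s = 0 + 126 = 126)
1/(s + u(Y(-5, 5))) = 1/(126 + (-12 - 1*(-1))) = 1/(126 + (-12 + 1)) = 1/(126 - 11) = 1/115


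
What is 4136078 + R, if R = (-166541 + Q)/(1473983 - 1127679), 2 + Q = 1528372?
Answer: 204620245363/49472 ≈ 4.1361e+6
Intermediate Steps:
Q = 1528370 (Q = -2 + 1528372 = 1528370)
R = 194547/49472 (R = (-166541 + 1528370)/(1473983 - 1127679) = 1361829/346304 = 1361829*(1/346304) = 194547/49472 ≈ 3.9325)
4136078 + R = 4136078 + 194547/49472 = 204620245363/49472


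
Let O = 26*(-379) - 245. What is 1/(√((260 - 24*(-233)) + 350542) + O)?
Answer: -10099/101633407 - √356394/101633407 ≈ -0.00010524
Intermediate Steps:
O = -10099 (O = -9854 - 245 = -10099)
1/(√((260 - 24*(-233)) + 350542) + O) = 1/(√((260 - 24*(-233)) + 350542) - 10099) = 1/(√((260 + 5592) + 350542) - 10099) = 1/(√(5852 + 350542) - 10099) = 1/(√356394 - 10099) = 1/(-10099 + √356394)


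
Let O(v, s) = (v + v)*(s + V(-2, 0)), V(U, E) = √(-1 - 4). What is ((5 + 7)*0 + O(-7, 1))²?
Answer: -784 + 392*I*√5 ≈ -784.0 + 876.54*I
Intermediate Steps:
V(U, E) = I*√5 (V(U, E) = √(-5) = I*√5)
O(v, s) = 2*v*(s + I*√5) (O(v, s) = (v + v)*(s + I*√5) = (2*v)*(s + I*√5) = 2*v*(s + I*√5))
((5 + 7)*0 + O(-7, 1))² = ((5 + 7)*0 + 2*(-7)*(1 + I*√5))² = (12*0 + (-14 - 14*I*√5))² = (0 + (-14 - 14*I*√5))² = (-14 - 14*I*√5)²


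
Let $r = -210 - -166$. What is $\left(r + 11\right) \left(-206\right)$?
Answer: $6798$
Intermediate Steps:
$r = -44$ ($r = -210 + 166 = -44$)
$\left(r + 11\right) \left(-206\right) = \left(-44 + 11\right) \left(-206\right) = \left(-33\right) \left(-206\right) = 6798$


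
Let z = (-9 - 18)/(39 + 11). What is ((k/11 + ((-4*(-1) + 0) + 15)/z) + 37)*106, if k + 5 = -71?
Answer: -160378/297 ≈ -539.99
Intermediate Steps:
k = -76 (k = -5 - 71 = -76)
z = -27/50 ≈ -0.54000
((k/11 + ((-4*(-1) + 0) + 15)/z) + 37)*106 = ((-76/11 + ((-4*(-1) + 0) + 15)/(-27/50)) + 37)*106 = ((-76*1/11 + ((4 + 0) + 15)*(-50/27)) + 37)*106 = ((-76/11 + (4 + 15)*(-50/27)) + 37)*106 = ((-76/11 + 19*(-50/27)) + 37)*106 = ((-76/11 - 950/27) + 37)*106 = (-12502/297 + 37)*106 = -1513/297*106 = -160378/297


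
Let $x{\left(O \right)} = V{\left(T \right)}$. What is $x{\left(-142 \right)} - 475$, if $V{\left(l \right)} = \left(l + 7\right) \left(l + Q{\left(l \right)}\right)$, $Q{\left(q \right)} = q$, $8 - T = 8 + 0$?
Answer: $-475$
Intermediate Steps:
$T = 0$ ($T = 8 - \left(8 + 0\right) = 8 - 8 = 0$)
$V{\left(l \right)} = 2 l \left(7 + l\right)$ ($V{\left(l \right)} = \left(l + 7\right) \left(l + l\right) = \left(7 + l\right) 2 l = 2 l \left(7 + l\right)$)
$x{\left(O \right)} = 0$ ($x{\left(O \right)} = 2 \cdot 0 \left(7 + 0\right) = 2 \cdot 0 \cdot 7 = 0$)
$x{\left(-142 \right)} - 475 = 0 - 475 = -475$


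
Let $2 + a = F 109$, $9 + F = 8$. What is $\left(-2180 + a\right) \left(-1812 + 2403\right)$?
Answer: $-1353981$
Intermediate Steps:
$F = -1$ ($F = -9 + 8 = -1$)
$a = -111$ ($a = -2 - 109 = -111$)
$\left(-2180 + a\right) \left(-1812 + 2403\right) = \left(-2180 - 111\right) \left(-1812 + 2403\right) = \left(-2291\right) 591 = -1353981$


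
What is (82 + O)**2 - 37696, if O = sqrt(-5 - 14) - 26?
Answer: -34579 + 112*I*sqrt(19) ≈ -34579.0 + 488.2*I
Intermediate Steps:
O = -26 + I*sqrt(19) (O = sqrt(-19) - 26 = I*sqrt(19) - 26 = -26 + I*sqrt(19) ≈ -26.0 + 4.3589*I)
(82 + O)**2 - 37696 = (82 + (-26 + I*sqrt(19)))**2 - 37696 = (56 + I*sqrt(19))**2 - 37696 = -37696 + (56 + I*sqrt(19))**2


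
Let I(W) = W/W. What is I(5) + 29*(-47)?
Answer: -1362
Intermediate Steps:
I(W) = 1
I(5) + 29*(-47) = 1 + 29*(-47) = 1 - 1363 = -1362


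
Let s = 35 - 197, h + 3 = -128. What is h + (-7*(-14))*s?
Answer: -16007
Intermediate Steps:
h = -131 (h = -3 - 128 = -131)
s = -162
h + (-7*(-14))*s = -131 - 7*(-14)*(-162) = -131 + 98*(-162) = -131 - 15876 = -16007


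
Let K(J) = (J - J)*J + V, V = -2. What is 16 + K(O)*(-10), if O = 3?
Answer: 36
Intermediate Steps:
K(J) = -2 (K(J) = (J - J)*J - 2 = 0*J - 2 = 0 - 2 = -2)
16 + K(O)*(-10) = 16 - 2*(-10) = 16 + 20 = 36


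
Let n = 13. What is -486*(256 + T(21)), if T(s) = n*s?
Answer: -257094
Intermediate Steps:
T(s) = 13*s
-486*(256 + T(21)) = -486*(256 + 13*21) = -486*(256 + 273) = -486*529 = -257094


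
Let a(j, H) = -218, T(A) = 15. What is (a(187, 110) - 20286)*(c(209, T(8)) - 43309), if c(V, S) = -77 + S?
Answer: 889278984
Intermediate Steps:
(a(187, 110) - 20286)*(c(209, T(8)) - 43309) = (-218 - 20286)*((-77 + 15) - 43309) = -20504*(-62 - 43309) = -20504*(-43371) = 889278984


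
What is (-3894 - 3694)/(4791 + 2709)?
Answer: -1897/1875 ≈ -1.0117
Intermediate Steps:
(-3894 - 3694)/(4791 + 2709) = -7588/7500 = -7588*1/7500 = -1897/1875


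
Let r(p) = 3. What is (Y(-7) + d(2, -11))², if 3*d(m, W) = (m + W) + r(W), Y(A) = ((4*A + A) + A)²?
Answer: 3104644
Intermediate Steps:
Y(A) = 36*A² (Y(A) = (5*A + A)² = (6*A)² = 36*A²)
d(m, W) = 1 + W/3 + m/3 (d(m, W) = ((m + W) + 3)/3 = ((W + m) + 3)/3 = (3 + W + m)/3 = 1 + W/3 + m/3)
(Y(-7) + d(2, -11))² = (36*(-7)² + (1 + (⅓)*(-11) + (⅓)*2))² = (36*49 + (1 - 11/3 + ⅔))² = (1764 - 2)² = 1762² = 3104644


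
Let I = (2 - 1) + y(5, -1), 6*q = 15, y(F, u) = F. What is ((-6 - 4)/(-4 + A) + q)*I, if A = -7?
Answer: 225/11 ≈ 20.455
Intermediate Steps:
q = 5/2 (q = (1/6)*15 = 5/2 ≈ 2.5000)
I = 6 (I = (2 - 1) + 5 = 1 + 5 = 6)
((-6 - 4)/(-4 + A) + q)*I = ((-6 - 4)/(-4 - 7) + 5/2)*6 = (-10/(-11) + 5/2)*6 = (-10*(-1/11) + 5/2)*6 = (10/11 + 5/2)*6 = (75/22)*6 = 225/11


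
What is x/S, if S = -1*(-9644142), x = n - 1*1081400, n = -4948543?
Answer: -2009981/3214714 ≈ -0.62524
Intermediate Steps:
x = -6029943 (x = -4948543 - 1*1081400 = -4948543 - 1081400 = -6029943)
S = 9644142
x/S = -6029943/9644142 = -6029943*1/9644142 = -2009981/3214714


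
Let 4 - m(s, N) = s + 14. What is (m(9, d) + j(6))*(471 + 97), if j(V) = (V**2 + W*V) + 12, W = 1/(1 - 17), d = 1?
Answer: 16259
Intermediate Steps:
W = -1/16 (W = 1/(-16) = -1/16 ≈ -0.062500)
m(s, N) = -10 - s (m(s, N) = 4 - (s + 14) = 4 - (14 + s) = 4 + (-14 - s) = -10 - s)
j(V) = 12 + V**2 - V/16 (j(V) = (V**2 - V/16) + 12 = 12 + V**2 - V/16)
(m(9, d) + j(6))*(471 + 97) = ((-10 - 1*9) + (12 + 6**2 - 1/16*6))*(471 + 97) = ((-10 - 9) + (12 + 36 - 3/8))*568 = (-19 + 381/8)*568 = (229/8)*568 = 16259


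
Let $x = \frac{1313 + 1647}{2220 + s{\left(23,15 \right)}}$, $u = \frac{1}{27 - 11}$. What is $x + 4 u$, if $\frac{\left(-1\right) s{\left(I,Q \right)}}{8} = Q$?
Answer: $\frac{697}{420} \approx 1.6595$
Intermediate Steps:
$u = \frac{1}{16} \approx 0.0625$
$s{\left(I,Q \right)} = - 8 Q$
$x = \frac{148}{105}$ ($x = \frac{1313 + 1647}{2220 - 120} = \frac{2960}{2220 - 120} = \frac{2960}{2100} = 2960 \cdot \frac{1}{2100} = \frac{148}{105} \approx 1.4095$)
$x + 4 u = \frac{148}{105} + 4 \cdot \frac{1}{16} = \frac{148}{105} + \frac{1}{4} = \frac{697}{420}$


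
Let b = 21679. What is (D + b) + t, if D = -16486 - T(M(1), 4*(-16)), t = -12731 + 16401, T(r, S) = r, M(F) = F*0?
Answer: 8863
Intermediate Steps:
M(F) = 0
t = 3670
D = -16486 (D = -16486 - 1*0 = -16486 + 0 = -16486)
(D + b) + t = (-16486 + 21679) + 3670 = 5193 + 3670 = 8863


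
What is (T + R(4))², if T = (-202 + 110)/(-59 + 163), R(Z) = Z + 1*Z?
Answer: 34225/676 ≈ 50.629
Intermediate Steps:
R(Z) = 2*Z (R(Z) = Z + Z = 2*Z)
T = -23/26 (T = -92/104 = -92*1/104 = -23/26 ≈ -0.88461)
(T + R(4))² = (-23/26 + 2*4)² = (-23/26 + 8)² = (185/26)² = 34225/676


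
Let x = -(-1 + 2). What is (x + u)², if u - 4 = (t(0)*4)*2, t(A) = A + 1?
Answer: 121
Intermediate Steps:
t(A) = 1 + A
x = -1 (x = -1*1 = -1)
u = 12 (u = 4 + ((1 + 0)*4)*2 = 4 + (1*4)*2 = 4 + 4*2 = 4 + 8 = 12)
(x + u)² = (-1 + 12)² = 11² = 121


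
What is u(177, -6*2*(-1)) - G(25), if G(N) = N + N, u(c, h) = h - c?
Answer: -215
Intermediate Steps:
G(N) = 2*N
u(177, -6*2*(-1)) - G(25) = (-6*2*(-1) - 1*177) - 2*25 = (-12*(-1) - 177) - 1*50 = (12 - 177) - 50 = -165 - 50 = -215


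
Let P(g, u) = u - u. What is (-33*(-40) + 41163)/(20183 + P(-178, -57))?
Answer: 42483/20183 ≈ 2.1049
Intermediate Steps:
P(g, u) = 0
(-33*(-40) + 41163)/(20183 + P(-178, -57)) = (-33*(-40) + 41163)/(20183 + 0) = (1320 + 41163)/20183 = 42483*(1/20183) = 42483/20183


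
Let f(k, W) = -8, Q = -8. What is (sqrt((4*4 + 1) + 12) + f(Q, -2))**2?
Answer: (8 - sqrt(29))**2 ≈ 6.8374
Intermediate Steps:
(sqrt((4*4 + 1) + 12) + f(Q, -2))**2 = (sqrt((4*4 + 1) + 12) - 8)**2 = (sqrt((16 + 1) + 12) - 8)**2 = (sqrt(17 + 12) - 8)**2 = (sqrt(29) - 8)**2 = (-8 + sqrt(29))**2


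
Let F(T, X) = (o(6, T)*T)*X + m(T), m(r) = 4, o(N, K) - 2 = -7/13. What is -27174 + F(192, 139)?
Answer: 153862/13 ≈ 11836.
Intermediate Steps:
o(N, K) = 19/13 (o(N, K) = 2 - 7/13 = 19/13)
F(T, X) = 4 + 19*T*X/13 (F(T, X) = (19*T/13)*X + 4 = 19*T*X/13 + 4 = 4 + 19*T*X/13)
-27174 + F(192, 139) = -27174 + (4 + (19/13)*192*139) = -27174 + (4 + 507072/13) = -27174 + 507124/13 = 153862/13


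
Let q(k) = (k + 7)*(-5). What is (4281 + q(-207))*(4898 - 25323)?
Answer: -107864425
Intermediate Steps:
q(k) = -35 - 5*k (q(k) = (7 + k)*(-5) = -35 - 5*k)
(4281 + q(-207))*(4898 - 25323) = (4281 + (-35 - 5*(-207)))*(4898 - 25323) = (4281 + (-35 + 1035))*(-20425) = (4281 + 1000)*(-20425) = 5281*(-20425) = -107864425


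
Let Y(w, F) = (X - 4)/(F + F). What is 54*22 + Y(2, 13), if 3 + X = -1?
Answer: 15440/13 ≈ 1187.7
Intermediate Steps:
X = -4 (X = -3 - 1 = -4)
Y(w, F) = -4/F (Y(w, F) = (-4 - 4)/(F + F) = -8*1/(2*F) = -4/F)
54*22 + Y(2, 13) = 54*22 - 4/13 = 1188 - 4*1/13 = 1188 - 4/13 = 15440/13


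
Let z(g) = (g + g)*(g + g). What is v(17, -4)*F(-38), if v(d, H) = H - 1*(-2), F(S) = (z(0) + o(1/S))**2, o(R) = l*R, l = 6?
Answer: -18/361 ≈ -0.049861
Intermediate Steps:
z(g) = 4*g**2 (z(g) = (2*g)*(2*g) = 4*g**2)
o(R) = 6*R
F(S) = 36/S**2 (F(S) = (4*0**2 + 6/S)**2 = (4*0 + 6/S)**2 = (0 + 6/S)**2 = (6/S)**2 = 36/S**2)
v(d, H) = 2 + H (v(d, H) = H + 2 = 2 + H)
v(17, -4)*F(-38) = (2 - 4)*(36/(-38)**2) = -72/1444 = -2*9/361 = -18/361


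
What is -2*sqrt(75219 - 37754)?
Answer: -2*sqrt(37465) ≈ -387.12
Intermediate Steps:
-2*sqrt(75219 - 37754) = -2*sqrt(37465)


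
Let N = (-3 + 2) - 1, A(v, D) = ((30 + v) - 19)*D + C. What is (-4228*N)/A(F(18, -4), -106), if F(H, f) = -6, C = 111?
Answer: -8456/419 ≈ -20.181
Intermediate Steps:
A(v, D) = 111 + D*(11 + v) (A(v, D) = ((30 + v) - 19)*D + 111 = (11 + v)*D + 111 = D*(11 + v) + 111 = 111 + D*(11 + v))
N = -2 (N = -1 - 1 = -2)
(-4228*N)/A(F(18, -4), -106) = (-4228*(-2))/(111 + 11*(-106) - 106*(-6)) = 8456/(111 - 1166 + 636) = 8456/(-419) = 8456*(-1/419) = -8456/419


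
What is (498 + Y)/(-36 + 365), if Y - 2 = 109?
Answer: 87/47 ≈ 1.8511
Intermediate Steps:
Y = 111 (Y = 2 + 109 = 111)
(498 + Y)/(-36 + 365) = (498 + 111)/(-36 + 365) = 609/329 = 609*(1/329) = 87/47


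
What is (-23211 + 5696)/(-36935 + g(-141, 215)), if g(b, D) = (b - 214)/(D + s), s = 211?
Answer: 21018/44323 ≈ 0.47420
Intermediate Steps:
g(b, D) = (-214 + b)/(211 + D) (g(b, D) = (b - 214)/(D + 211) = (-214 + b)/(211 + D))
(-23211 + 5696)/(-36935 + g(-141, 215)) = (-23211 + 5696)/(-36935 + (-214 - 141)/(211 + 215)) = -17515/(-36935 - 355/426) = -17515/(-36935 + (1/426)*(-355)) = -17515/(-36935 - 5/6) = -17515/(-221615/6) = -17515*(-6/221615) = 21018/44323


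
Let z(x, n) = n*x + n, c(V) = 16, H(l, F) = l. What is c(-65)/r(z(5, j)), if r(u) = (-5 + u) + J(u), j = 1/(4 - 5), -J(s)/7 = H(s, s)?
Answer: 16/31 ≈ 0.51613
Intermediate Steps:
J(s) = -7*s
j = -1 (j = 1/(-1) = -1)
z(x, n) = n + n*x
r(u) = -5 - 6*u (r(u) = (-5 + u) - 7*u = -5 - 6*u)
c(-65)/r(z(5, j)) = 16/(-5 - (-6)*(1 + 5)) = 16/(-5 - (-6)*6) = 16/(-5 - 6*(-6)) = 16/(-5 + 36) = 16/31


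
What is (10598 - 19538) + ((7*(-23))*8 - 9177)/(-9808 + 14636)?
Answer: -43172785/4828 ≈ -8942.2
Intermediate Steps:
(10598 - 19538) + ((7*(-23))*8 - 9177)/(-9808 + 14636) = -8940 + (-161*8 - 9177)/4828 = -8940 + (-1288 - 9177)*(1/4828) = -8940 - 10465*1/4828 = -8940 - 10465/4828 = -43172785/4828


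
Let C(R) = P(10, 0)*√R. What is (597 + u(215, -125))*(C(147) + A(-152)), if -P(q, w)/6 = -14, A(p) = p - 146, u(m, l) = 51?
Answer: -193104 + 381024*√3 ≈ 4.6685e+5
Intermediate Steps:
A(p) = -146 + p
P(q, w) = 84 (P(q, w) = -6*(-14) = 84)
C(R) = 84*√R
(597 + u(215, -125))*(C(147) + A(-152)) = (597 + 51)*(84*√147 + (-146 - 152)) = 648*(84*(7*√3) - 298) = 648*(588*√3 - 298) = 648*(-298 + 588*√3) = -193104 + 381024*√3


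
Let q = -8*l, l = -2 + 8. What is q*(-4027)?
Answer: 193296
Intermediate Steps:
l = 6
q = -48 (q = -8*6 = -48)
q*(-4027) = -48*(-4027) = 193296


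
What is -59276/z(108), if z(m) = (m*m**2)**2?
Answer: -14819/396718580736 ≈ -3.7354e-8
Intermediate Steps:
z(m) = m**6 (z(m) = (m**3)**2 = m**6)
-59276/z(108) = -59276/(108**6) = -59276/1586874322944 = -59276*1/1586874322944 = -14819/396718580736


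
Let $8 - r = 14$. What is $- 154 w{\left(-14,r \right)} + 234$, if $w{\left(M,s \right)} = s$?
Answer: $1158$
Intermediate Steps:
$r = -6$ ($r = 8 - 14 = -6$)
$- 154 w{\left(-14,r \right)} + 234 = \left(-154\right) \left(-6\right) + 234 = 924 + 234 = 1158$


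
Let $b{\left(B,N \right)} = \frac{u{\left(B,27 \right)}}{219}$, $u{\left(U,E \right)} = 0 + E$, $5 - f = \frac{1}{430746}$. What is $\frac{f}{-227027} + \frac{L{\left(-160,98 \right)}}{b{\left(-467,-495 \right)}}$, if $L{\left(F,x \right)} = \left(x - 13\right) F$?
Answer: $- \frac{32362292387320387}{293372916426} \approx -1.1031 \cdot 10^{5}$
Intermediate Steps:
$f = \frac{2153729}{430746}$ ($f = 5 - \frac{1}{430746} = \frac{2153729}{430746} \approx 5.0$)
$u{\left(U,E \right)} = E$
$L{\left(F,x \right)} = F \left(-13 + x\right)$ ($L{\left(F,x \right)} = \left(-13 + x\right) F = F \left(-13 + x\right)$)
$b{\left(B,N \right)} = \frac{9}{73}$ ($b{\left(B,N \right)} = \frac{27}{219} = 27 \cdot \frac{1}{219} = \frac{9}{73}$)
$\frac{f}{-227027} + \frac{L{\left(-160,98 \right)}}{b{\left(-467,-495 \right)}} = \frac{2153729}{430746 \left(-227027\right)} + \frac{\left(-160\right) \left(-13 + 98\right)}{\frac{9}{73}} = \frac{2153729}{430746} \left(- \frac{1}{227027}\right) + \left(-160\right) 85 \cdot \frac{73}{9} = - \frac{2153729}{97790972142} - \frac{992800}{9} = - \frac{32362292387320387}{293372916426}$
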